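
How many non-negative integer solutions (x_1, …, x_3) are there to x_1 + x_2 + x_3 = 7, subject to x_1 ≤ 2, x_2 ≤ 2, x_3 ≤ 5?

Ignoring the caps, the number of non-negative solutions to x_1+…+x_3 = 7 is C(9,2) = 36.
Subtract solutions that violate a single cap (substitute x_i' = x_i − (cap_i+1)): x_1 ≥ 3 gives C(6,2) = 15; x_2 ≥ 3 gives C(6,2) = 15; x_3 ≥ 6 gives C(3,2) = 3. Together 33.
Add back pairs where two caps are both exceeded: 3 + 0 + 0 = 3.
By inclusion–exclusion the count is 36 − 33 + 3 = 6.

6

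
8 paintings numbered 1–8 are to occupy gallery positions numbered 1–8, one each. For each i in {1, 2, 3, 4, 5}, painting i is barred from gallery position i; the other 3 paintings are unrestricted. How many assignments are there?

21234

Let Aᵢ (for 1 ≤ i ≤ 5) be the placements that put painting i in its forbidden gallery position. Any j of these fix j positions, leaving (8−j)! ways to fill the rest, and there are C(5,j) ways to pick which j.
By inclusion–exclusion, the number of valid placements is Σ_{j=0}^{5} (−1)^j C(5,j)·(8−j)!.
Computing: 40320 − 25200 + 7200 − 1200 + 120 − 6 = 21234.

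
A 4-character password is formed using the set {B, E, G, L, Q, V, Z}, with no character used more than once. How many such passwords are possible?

This is a permutation of 4 out of 7: P(7,4) = 7!/3!.
That product is 7 × 6 × 5 × 4 = 840.

840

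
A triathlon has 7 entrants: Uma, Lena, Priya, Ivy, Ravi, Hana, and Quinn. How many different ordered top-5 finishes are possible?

2520

This is an ordered selection of 5 from 7: P(7,5).
That gives 7 × 6 × 5 × 4 × 3 = 2520.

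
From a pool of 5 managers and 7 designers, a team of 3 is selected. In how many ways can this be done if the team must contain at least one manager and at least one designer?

175

With no constraint there are C(12,3) = 220 possible selections.
Subtract selections that omit an entire group: no managers → C(7,3) = 35; no designers → C(5,3) = 10.
Both groups omitted at once is impossible, so 220 − 45 = 175.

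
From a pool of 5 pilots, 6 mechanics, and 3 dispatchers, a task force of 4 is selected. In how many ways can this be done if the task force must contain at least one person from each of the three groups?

Total 4-person selections from all 14: C(14,4) = 1001.
Selections missing a whole group: no pilots → C(9,4) = 126; no mechanics → C(8,4) = 70; no dispatchers → C(11,4) = 330.
Add back selections omitting two groups (i.e. drawn from a single group): C(5,4) + C(6,4) + C(3,4) = 20.
By inclusion–exclusion: 1001 − 526 + 20 = 495.

495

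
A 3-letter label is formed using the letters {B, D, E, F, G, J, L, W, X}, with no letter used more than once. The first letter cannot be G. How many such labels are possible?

The first letter has 9−1 = 8 choices (anything except G).
The remaining 2 letters are filled from the other 8 symbols without repetition: 8 × 7 = 56.
Total: 8 × 56 = 448.

448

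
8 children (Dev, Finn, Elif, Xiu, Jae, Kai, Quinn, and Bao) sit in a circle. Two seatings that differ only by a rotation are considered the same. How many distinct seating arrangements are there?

5040

Around a circle, 8 distinct people have 8!/8 = (7)! = 5040 rotationally distinct seatings.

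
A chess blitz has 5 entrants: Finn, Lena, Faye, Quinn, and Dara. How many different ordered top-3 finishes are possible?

60

There are 5 choices for 1st place, 4 for 2nd, and 3 for 3rd.
That gives 5 × 4 × 3 = 60.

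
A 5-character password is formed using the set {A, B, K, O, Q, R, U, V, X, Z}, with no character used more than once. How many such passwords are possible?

30240

Choose and order 5 of the 10 symbols: the first character has 10 options, the next 9, and so on down to 6.
That product is 10 × 9 × 8 × 7 × 6 = 30240.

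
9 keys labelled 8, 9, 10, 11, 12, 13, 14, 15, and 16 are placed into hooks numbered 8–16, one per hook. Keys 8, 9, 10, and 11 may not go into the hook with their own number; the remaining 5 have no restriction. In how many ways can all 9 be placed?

Let Aᵢ (for 8 ≤ i ≤ 11) be the placements that put key i in its forbidden hook. Any j of these fix j positions, leaving (9−j)! ways to fill the rest, and there are C(4,j) ways to pick which j.
By inclusion–exclusion, the number of valid placements is Σ_{j=0}^{4} (−1)^j C(4,j)·(9−j)!.
Computing: 362880 − 161280 + 30240 − 2880 + 120 = 229080.

229080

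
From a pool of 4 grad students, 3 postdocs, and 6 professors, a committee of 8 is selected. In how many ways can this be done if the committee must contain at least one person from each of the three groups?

1233

Unrestricted: C(13,8) = 1287 ways to pick any 8 of the 13.
Selections missing a whole group: no grad students → C(9,8) = 9; no postdocs → C(10,8) = 45; no professors → C(7,8) = 0.
Add back selections omitting two groups (i.e. drawn from a single group): C(4,8) + C(3,8) + C(6,8) = 0.
By inclusion–exclusion: 1287 − 54 + 0 = 1233.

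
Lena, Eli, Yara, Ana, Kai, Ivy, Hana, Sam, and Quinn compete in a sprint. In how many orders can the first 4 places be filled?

3024

There are 9 choices for 1st place, 8 for 2nd, and so on down to 6 for position 4.
That gives 9 × 8 × 7 × 6 = 3024.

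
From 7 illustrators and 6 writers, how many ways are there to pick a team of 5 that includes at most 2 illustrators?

Split by how many illustrators are chosen (0 through 2).
Sum: C(7,0)·C(6,5) + C(7,1)·C(6,4) + C(7,2)·C(6,3) = 6 + 105 + 420 = 531.

531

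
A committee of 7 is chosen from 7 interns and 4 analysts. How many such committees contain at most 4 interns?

Split by how many interns are chosen (0 through 4).
Sum: C(7,0)·C(4,7) + C(7,1)·C(4,6) + C(7,2)·C(4,5) + C(7,3)·C(4,4) + C(7,4)·C(4,3) = 0 + 0 + 0 + 35 + 140 = 175.

175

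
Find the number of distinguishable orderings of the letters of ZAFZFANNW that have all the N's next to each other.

Treat the 2 copies of N as a single block. The multiset to arrange is then {NN, A, A, F, F, W, Z, Z}, 8 items in all.
That gives (8)!/(2!·2!·2!) = 5040 arrangements.

5040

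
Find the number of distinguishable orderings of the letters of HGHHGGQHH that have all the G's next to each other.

42

Treat the 3 copies of G as a single block. The multiset to arrange is then {GGG, H, H, H, H, H, Q}, 7 items in all.
That gives (7)!/(5!) = 42 arrangements.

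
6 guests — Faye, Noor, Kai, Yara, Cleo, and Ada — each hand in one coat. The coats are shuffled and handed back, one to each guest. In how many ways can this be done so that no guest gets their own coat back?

265

Count assignments avoiding every fixed point. For any j of the 6 guests fixed to their own coat, the other 6−j can be arranged in (6−j)! ways.
By inclusion–exclusion this is Σ_{j=0}^{6} (−1)^j C(6,j)·(6−j)!.
Computing: 720 − 720 + 360 − 120 + 30 − 6 + 1 = 265.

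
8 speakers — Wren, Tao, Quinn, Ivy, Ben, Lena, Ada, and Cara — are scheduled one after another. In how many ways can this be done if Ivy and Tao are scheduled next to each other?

10080

Glue Ivy and Tao into one block (2 internal orders), leaving 7 units to arrange in a row.
That gives 2 × 7! = 2 × 5040 = 10080.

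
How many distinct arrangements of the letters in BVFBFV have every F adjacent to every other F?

Treat the 2 copies of F as a single block. The multiset to arrange is then {FF, B, B, V, V}, 5 items in all.
That gives (5)!/(2!·2!) = 30 arrangements.

30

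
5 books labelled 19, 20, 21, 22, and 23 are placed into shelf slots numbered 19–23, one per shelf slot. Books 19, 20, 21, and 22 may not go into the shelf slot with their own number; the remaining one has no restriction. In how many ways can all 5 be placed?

53

Let Aᵢ (for 19 ≤ i ≤ 22) be the placements that put book i in its forbidden shelf slot. Any j of these fix j positions, leaving (5−j)! ways to fill the rest, and there are C(4,j) ways to pick which j.
By inclusion–exclusion, the number of valid placements is Σ_{j=0}^{4} (−1)^j C(4,j)·(5−j)!.
Computing: 120 − 96 + 36 − 8 + 1 = 53.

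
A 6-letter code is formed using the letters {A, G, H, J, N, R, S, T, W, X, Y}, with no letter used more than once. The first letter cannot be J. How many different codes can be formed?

The first letter has 11−1 = 10 choices (anything except J).
The remaining 5 letters are filled from the other 10 symbols without repetition: 10 × 9 × 8 × 7 × 6 = 30240.
Total: 10 × 30240 = 302400.

302400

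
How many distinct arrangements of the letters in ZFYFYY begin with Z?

10

With the first slot taken by Z, it remains to arrange the other 5 letters (FYFYY).
Those 5 letters have F appearing twice and Y appearing 3 times, giving (5)!/(3!·2!) = 10.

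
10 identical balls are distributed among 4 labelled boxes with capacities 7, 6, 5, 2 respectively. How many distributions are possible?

Without the upper bounds there are C(13,3) = 286 ways to split 10 among 4 boxes.
Subtract solutions that violate a single cap (substitute x_i' = x_i − (cap_i+1)): x_1 ≥ 8 gives C(5,3) = 10; x_2 ≥ 7 gives C(6,3) = 20; x_3 ≥ 6 gives C(7,3) = 35; x_4 ≥ 3 gives C(10,3) = 120. Together 185.
Add back pairs where two caps are both exceeded: 0 + 0 + 0 + 0 + 1 + 4 = 5.
By inclusion–exclusion the count is 286 − 185 + 5 = 106.

106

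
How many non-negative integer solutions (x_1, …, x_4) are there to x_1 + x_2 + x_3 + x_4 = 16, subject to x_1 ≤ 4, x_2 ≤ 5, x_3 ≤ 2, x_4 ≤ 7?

10

By stars and bars, unrestricted non-negative solutions to x_1+…+x_4 = 16 number C(16+3,3) = 969.
Subtract solutions that violate a single cap (substitute x_i' = x_i − (cap_i+1)): x_1 ≥ 5 gives C(14,3) = 364; x_2 ≥ 6 gives C(13,3) = 286; x_3 ≥ 3 gives C(16,3) = 560; x_4 ≥ 8 gives C(11,3) = 165. Together 1375.
Add back pairs where two caps are both exceeded: 56 + 165 + 20 + 120 + 10 + 56 = 427.
Subtract triples: 10 + 0 + 1 + 0 = 11.
By inclusion–exclusion the count is 969 − 1375 + 427 − 11 = 10.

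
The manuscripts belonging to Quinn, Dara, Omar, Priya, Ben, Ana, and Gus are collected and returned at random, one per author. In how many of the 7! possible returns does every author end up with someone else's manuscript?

Let Aᵢ be the assignments in which author i gets their own manuscript. We want the size of the complement of A₁∪…∪A_7.
By inclusion–exclusion this is Σ_{j=0}^{7} (−1)^j C(7,j)·(7−j)!.
Computing: 5040 − 5040 + 2520 − 840 + 210 − 42 + 7 − 1 = 1854.

1854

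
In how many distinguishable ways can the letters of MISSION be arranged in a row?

MISSION has 7 letters with I appearing twice and S appearing twice.
The number of distinct arrangements is 7!/(2!·2!) = 5040/4 = 1260.

1260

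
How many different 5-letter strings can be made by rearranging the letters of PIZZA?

60

Letter multiplicities in PIZZA: A×1, I×1, P×1, Z×2.
Dividing 5! = 120 by 2! = 2 for the repeated letters gives 60.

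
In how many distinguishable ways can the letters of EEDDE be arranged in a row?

10

The 5 letters of EEDDE have repeats: D appearing twice and E appearing 3 times.
So there are 5! / (3!·2!) = 10 distinguishable arrangements.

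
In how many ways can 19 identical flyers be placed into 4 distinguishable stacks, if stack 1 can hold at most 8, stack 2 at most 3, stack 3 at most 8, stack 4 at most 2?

By stars and bars, unrestricted non-negative solutions to x_1+…+x_4 = 19 number C(19+3,3) = 1540.
Subtract solutions that violate a single cap (substitute x_i' = x_i − (cap_i+1)): x_1 ≥ 9 gives C(13,3) = 286; x_2 ≥ 4 gives C(18,3) = 816; x_3 ≥ 9 gives C(13,3) = 286; x_4 ≥ 3 gives C(19,3) = 969. Together 2357.
Add back pairs where two caps are both exceeded: 84 + 4 + 120 + 84 + 455 + 120 = 867.
Subtract triples: 0 + 20 + 0 + 20 = 40.
By inclusion–exclusion the count is 1540 − 2357 + 867 − 40 = 10.

10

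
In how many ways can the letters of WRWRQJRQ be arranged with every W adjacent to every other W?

420

Treat the 2 copies of W as a single block. The multiset to arrange is then {WW, J, Q, Q, R, R, R}, 7 items in all.
That gives (7)!/(3!·2!) = 420 arrangements.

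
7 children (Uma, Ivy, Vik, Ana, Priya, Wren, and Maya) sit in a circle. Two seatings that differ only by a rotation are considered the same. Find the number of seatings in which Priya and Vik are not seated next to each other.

Without the restriction there are (6)! = 720 seatings.
Seatings with Priya beside Vik: treat them as a block with 2 internal orders, giving 2 × (5)! = 240.
Subtracting, 720 − 240 = 480.

480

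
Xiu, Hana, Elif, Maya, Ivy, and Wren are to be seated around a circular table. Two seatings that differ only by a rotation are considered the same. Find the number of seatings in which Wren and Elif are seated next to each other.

48

Treat {Wren, Elif} as one unit (2 internal orders) and seat the resulting 5 units around the table: (4)! circular arrangements.
So 2 × (4)! = 2 × 24 = 48.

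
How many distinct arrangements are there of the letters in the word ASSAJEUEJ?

22680

ASSAJEUEJ has 9 letters with A appearing twice, E appearing twice, J appearing twice, and S appearing twice.
The number of distinct arrangements is 9!/(2!·2!·2!·2!) = 362880/16 = 22680.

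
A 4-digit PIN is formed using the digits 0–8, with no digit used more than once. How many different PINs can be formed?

3024

Choose and order 4 of the 9 symbols: the first digit has 9 options, the next 8, then 7, 6.
That product is 9 × 8 × 7 × 6 = 3024.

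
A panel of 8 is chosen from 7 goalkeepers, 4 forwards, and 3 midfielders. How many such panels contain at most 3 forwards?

2793

Split by how many forwards are chosen (0 through 3).
Sum: C(4,0)·C(10,8) + C(4,1)·C(10,7) + C(4,2)·C(10,6) + C(4,3)·C(10,5) = 45 + 480 + 1260 + 1008 = 2793.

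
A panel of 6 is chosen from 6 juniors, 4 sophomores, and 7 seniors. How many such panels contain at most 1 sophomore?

6864

Split by how many sophomores are chosen (0 through 1).
Sum: C(4,0)·C(13,6) + C(4,1)·C(13,5) = 1716 + 5148 = 6864.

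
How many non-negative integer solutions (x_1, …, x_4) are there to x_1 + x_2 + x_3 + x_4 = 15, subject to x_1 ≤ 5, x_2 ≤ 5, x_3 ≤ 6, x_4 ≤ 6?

Without the upper bounds there are C(18,3) = 816 ways to split 15 among 4 variables.
Subtract solutions that violate a single cap (substitute x_i' = x_i − (cap_i+1)): x_1 ≥ 6 gives C(12,3) = 220; x_2 ≥ 6 gives C(12,3) = 220; x_3 ≥ 7 gives C(11,3) = 165; x_4 ≥ 7 gives C(11,3) = 165. Together 770.
Add back pairs where two caps are both exceeded: 20 + 10 + 10 + 10 + 10 + 4 = 64.
By inclusion–exclusion the count is 816 − 770 + 64 = 110.

110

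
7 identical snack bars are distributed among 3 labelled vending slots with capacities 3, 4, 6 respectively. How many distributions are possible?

By stars and bars, unrestricted non-negative solutions to x_1+…+x_3 = 7 number C(7+2,2) = 36.
Subtract solutions that violate a single cap (substitute x_i' = x_i − (cap_i+1)): x_1 ≥ 4 gives C(5,2) = 10; x_2 ≥ 5 gives C(4,2) = 6; x_3 ≥ 7 gives C(2,2) = 1. Together 17.
No two caps can be exceeded simultaneously, so the pair terms are all 0.
By inclusion–exclusion the count is 36 − 17 + 0 = 19.

19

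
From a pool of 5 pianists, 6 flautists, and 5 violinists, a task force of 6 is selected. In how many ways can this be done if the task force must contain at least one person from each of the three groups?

6875

Unrestricted: C(16,6) = 8008 ways to pick any 6 of the 16.
Subtract selections that omit an entire group: no pianists → C(11,6) = 462; no flautists → C(10,6) = 210; no violinists → C(11,6) = 462.
Add back selections omitting two groups (i.e. drawn from a single group): C(5,6) + C(6,6) + C(5,6) = 1.
By inclusion–exclusion: 8008 − 1134 + 1 = 6875.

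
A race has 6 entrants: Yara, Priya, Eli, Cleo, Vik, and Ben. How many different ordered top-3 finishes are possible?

There are 6 choices for 1st place, 5 for 2nd, and 4 for 3rd.
That gives 6 × 5 × 4 = 120.

120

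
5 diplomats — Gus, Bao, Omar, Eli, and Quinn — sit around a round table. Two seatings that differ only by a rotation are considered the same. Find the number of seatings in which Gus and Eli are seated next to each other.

12

Treat {Gus, Eli} as one unit (2 internal orders) and seat the resulting 4 units around the table: (3)! circular arrangements.
So 2 × (3)! = 2 × 6 = 12.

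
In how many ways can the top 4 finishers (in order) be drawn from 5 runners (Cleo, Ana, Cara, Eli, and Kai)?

This is an ordered selection of 4 from 5: P(5,4).
That gives 5 × 4 × 3 × 2 = 120.

120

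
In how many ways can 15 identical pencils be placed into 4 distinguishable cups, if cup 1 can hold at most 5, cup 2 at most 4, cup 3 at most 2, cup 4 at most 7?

19

Ignoring the caps, the number of non-negative solutions to x_1+…+x_4 = 15 is C(18,3) = 816.
Subtract solutions that violate a single cap (substitute x_i' = x_i − (cap_i+1)): x_1 ≥ 6 gives C(12,3) = 220; x_2 ≥ 5 gives C(13,3) = 286; x_3 ≥ 3 gives C(15,3) = 455; x_4 ≥ 8 gives C(10,3) = 120. Together 1081.
Add back pairs where two caps are both exceeded: 35 + 84 + 4 + 120 + 10 + 35 = 288.
Subtract triples: 4 + 0 + 0 + 0 = 4.
By inclusion–exclusion the count is 816 − 1081 + 288 − 4 = 19.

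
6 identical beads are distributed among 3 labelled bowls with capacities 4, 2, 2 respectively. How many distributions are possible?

By stars and bars, unrestricted non-negative solutions to x_1+…+x_3 = 6 number C(6+2,2) = 28.
Subtract solutions that violate a single cap (substitute x_i' = x_i − (cap_i+1)): x_1 ≥ 5 gives C(3,2) = 3; x_2 ≥ 3 gives C(5,2) = 10; x_3 ≥ 3 gives C(5,2) = 10. Together 23.
Add back pairs where two caps are both exceeded: 0 + 0 + 1 = 1.
By inclusion–exclusion the count is 28 − 23 + 1 = 6.

6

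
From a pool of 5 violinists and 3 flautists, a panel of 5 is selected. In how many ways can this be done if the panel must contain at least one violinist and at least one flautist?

55

Total 5-person selections from all 8: C(8,5) = 56.
Selections missing a whole group: no violinists → C(3,5) = 0; no flautists → C(5,5) = 1.
Both groups omitted at once is impossible, so 56 − 1 = 55.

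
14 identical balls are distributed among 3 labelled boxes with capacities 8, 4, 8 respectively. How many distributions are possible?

Without the upper bounds there are C(16,2) = 120 ways to split 14 among 3 boxes.
Subtract solutions that violate a single cap (substitute x_i' = x_i − (cap_i+1)): x_1 ≥ 9 gives C(7,2) = 21; x_2 ≥ 5 gives C(11,2) = 55; x_3 ≥ 9 gives C(7,2) = 21. Together 97.
Add back pairs where two caps are both exceeded: 1 + 0 + 1 = 2.
By inclusion–exclusion the count is 120 − 97 + 2 = 25.

25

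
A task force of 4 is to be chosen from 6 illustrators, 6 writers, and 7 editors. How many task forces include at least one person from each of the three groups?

Total 4-person selections from all 19: C(19,4) = 3876.
Subtract selections that omit an entire group: no illustrators → C(13,4) = 715; no writers → C(13,4) = 715; no editors → C(12,4) = 495.
Add back selections omitting two groups (i.e. drawn from a single group): C(6,4) + C(6,4) + C(7,4) = 65.
By inclusion–exclusion: 3876 − 1925 + 65 = 2016.

2016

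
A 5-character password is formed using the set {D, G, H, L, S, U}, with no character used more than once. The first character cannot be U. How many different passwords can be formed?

The first character has 6−1 = 5 choices (anything except U).
The remaining 4 characters are filled from the other 5 symbols without repetition: 5 × 4 × 3 × 2 = 120.
Total: 5 × 120 = 600.

600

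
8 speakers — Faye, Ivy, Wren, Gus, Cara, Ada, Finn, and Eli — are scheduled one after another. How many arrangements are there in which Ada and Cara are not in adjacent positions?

30240

Of the 8! = 40320 arrangements, those with Ada and Cara adjacent number 2 × 7! = 10080 (treat the pair as a block with 2 internal orders).
Complementary counting: 40320 − 10080 = 30240.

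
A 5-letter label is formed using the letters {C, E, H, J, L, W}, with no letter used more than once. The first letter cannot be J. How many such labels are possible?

The first letter has 6−1 = 5 choices (anything except J).
The remaining 4 letters are filled from the other 5 symbols without repetition: 5 × 4 × 3 × 2 = 120.
Total: 5 × 120 = 600.

600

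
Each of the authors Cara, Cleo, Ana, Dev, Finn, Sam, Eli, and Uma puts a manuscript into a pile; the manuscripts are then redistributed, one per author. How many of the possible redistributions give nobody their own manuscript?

This is the derangement count D_8: permutations of 8 items with no fixed point.
By inclusion–exclusion this is Σ_{j=0}^{8} (−1)^j C(8,j)·(8−j)!.
Computing: 40320 − 40320 + 20160 − 6720 + 1680 − 336 + 56 − 8 + 1 = 14833.

14833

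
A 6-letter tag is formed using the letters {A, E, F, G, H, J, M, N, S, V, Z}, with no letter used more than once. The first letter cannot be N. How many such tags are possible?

The first letter has 11−1 = 10 choices (anything except N).
The remaining 5 letters are filled from the other 10 symbols without repetition: 10 × 9 × 8 × 7 × 6 = 30240.
Total: 10 × 30240 = 302400.

302400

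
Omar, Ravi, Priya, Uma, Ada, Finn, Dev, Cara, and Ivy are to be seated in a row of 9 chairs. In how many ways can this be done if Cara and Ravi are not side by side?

282240

There are 9! = 362880 arrangements in all. If Cara and Ravi are adjacent, merging them into one block gives 2·(8)! = 80640 arrangements.
So 362880 − 80640 = 282240 arrangements keep them apart.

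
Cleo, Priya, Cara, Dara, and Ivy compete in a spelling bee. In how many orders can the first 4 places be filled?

There are 5 choices for 1st place, 4 for 2nd, and so on down to 2 for position 4.
That gives 5 × 4 × 3 × 2 = 120.

120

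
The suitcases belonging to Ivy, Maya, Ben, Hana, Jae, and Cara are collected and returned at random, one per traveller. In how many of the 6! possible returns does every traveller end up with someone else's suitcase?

265

Let Aᵢ be the assignments in which traveller i gets their own suitcase. We want the size of the complement of A₁∪…∪A_6.
By inclusion–exclusion this is Σ_{j=0}^{6} (−1)^j C(6,j)·(6−j)!.
Computing: 720 − 720 + 360 − 120 + 30 − 6 + 1 = 265.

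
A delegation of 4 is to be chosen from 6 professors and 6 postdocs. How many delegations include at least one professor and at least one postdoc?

465

Total 4-person selections from all 12: C(12,4) = 495.
Subtract selections that omit an entire group: no professors → C(6,4) = 15; no postdocs → C(6,4) = 15.
Both groups omitted at once is impossible, so 495 − 30 = 465.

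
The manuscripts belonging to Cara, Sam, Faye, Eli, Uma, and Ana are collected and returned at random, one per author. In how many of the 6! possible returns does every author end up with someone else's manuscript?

Count assignments avoiding every fixed point. For any j of the 6 authors fixed to their own manuscript, the other 6−j can be arranged in (6−j)! ways.
By inclusion–exclusion this is Σ_{j=0}^{6} (−1)^j C(6,j)·(6−j)!.
Computing: 720 − 720 + 360 − 120 + 30 − 6 + 1 = 265.

265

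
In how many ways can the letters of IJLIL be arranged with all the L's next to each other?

Treat the 2 copies of L as a single block. The multiset to arrange is then {LL, I, I, J}, 4 items in all.
That gives (4)!/(2!) = 12 arrangements.

12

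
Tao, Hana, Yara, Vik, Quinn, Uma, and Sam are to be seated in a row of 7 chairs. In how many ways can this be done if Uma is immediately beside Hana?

Glue Uma and Hana into one block (2 internal orders), leaving 6 units to arrange in a row.
So the count is 2·(6)! = 1440.

1440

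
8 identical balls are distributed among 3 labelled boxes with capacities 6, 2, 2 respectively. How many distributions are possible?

Without the upper bounds there are C(10,2) = 45 ways to split 8 among 3 boxes.
Subtract solutions that violate a single cap (substitute x_i' = x_i − (cap_i+1)): x_1 ≥ 7 gives C(3,2) = 3; x_2 ≥ 3 gives C(7,2) = 21; x_3 ≥ 3 gives C(7,2) = 21. Together 45.
Add back pairs where two caps are both exceeded: 0 + 0 + 6 = 6.
By inclusion–exclusion the count is 45 − 45 + 6 = 6.

6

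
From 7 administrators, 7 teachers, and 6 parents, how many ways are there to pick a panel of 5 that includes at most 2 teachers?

12298

Split by how many teachers are chosen (0 through 2).
Sum: C(7,0)·C(13,5) + C(7,1)·C(13,4) + C(7,2)·C(13,3) = 1287 + 5005 + 6006 = 12298.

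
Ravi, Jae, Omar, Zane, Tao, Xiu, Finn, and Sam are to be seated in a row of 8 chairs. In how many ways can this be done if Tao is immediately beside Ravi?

10080

Treat {Tao, Ravi} as a single unit. There are 7 units to order, and the pair itself can be ordered 2 ways.
That gives 2 × 7! = 2 × 5040 = 10080.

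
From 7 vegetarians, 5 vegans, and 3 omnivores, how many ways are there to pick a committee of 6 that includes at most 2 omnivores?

4785

Split by how many omnivores are chosen (0 through 2).
Sum: C(3,0)·C(12,6) + C(3,1)·C(12,5) + C(3,2)·C(12,4) = 924 + 2376 + 1485 = 4785.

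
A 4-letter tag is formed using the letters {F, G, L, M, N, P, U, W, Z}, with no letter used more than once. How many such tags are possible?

3024

Choose and order 4 of the 9 symbols: the first letter has 9 options, the next 8, then 7, 6.
That product is 9 × 8 × 7 × 6 = 3024.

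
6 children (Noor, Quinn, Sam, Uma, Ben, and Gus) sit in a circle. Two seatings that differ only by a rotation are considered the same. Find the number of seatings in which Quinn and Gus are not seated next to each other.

72

Without the restriction there are (5)! = 120 seatings.
Seatings with Quinn beside Gus: treat them as a block with 2 internal orders, giving 2 × (4)! = 48.
Subtracting, 120 − 48 = 72.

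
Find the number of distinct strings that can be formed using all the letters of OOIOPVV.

OOIOPVV has 7 letters with O appearing 3 times and V appearing twice.
Dividing 7! = 5040 by 3!·2! = 12 for the repeated letters gives 420.

420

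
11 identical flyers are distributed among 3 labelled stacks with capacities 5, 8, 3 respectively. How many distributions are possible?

18

By stars and bars, unrestricted non-negative solutions to x_1+…+x_3 = 11 number C(11+2,2) = 78.
Subtract solutions that violate a single cap (substitute x_i' = x_i − (cap_i+1)): x_1 ≥ 6 gives C(7,2) = 21; x_2 ≥ 9 gives C(4,2) = 6; x_3 ≥ 4 gives C(9,2) = 36. Together 63.
Add back pairs where two caps are both exceeded: 0 + 3 + 0 = 3.
By inclusion–exclusion the count is 78 − 63 + 3 = 18.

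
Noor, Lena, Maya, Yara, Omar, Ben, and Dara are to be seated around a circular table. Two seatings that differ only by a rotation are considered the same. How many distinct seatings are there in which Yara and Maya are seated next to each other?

Treat {Yara, Maya} as one unit (2 internal orders) and seat the resulting 6 units around the table: (5)! circular arrangements.
So 2 × (5)! = 2 × 120 = 240.

240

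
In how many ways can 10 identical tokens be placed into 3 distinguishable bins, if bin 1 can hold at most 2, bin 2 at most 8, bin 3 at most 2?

6

Without the upper bounds there are C(12,2) = 66 ways to split 10 among 3 bins.
Subtract solutions that violate a single cap (substitute x_i' = x_i − (cap_i+1)): x_1 ≥ 3 gives C(9,2) = 36; x_2 ≥ 9 gives C(3,2) = 3; x_3 ≥ 3 gives C(9,2) = 36. Together 75.
Add back pairs where two caps are both exceeded: 0 + 15 + 0 = 15.
By inclusion–exclusion the count is 66 − 75 + 15 = 6.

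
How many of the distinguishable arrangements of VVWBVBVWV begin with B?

168

With the first slot taken by B, it remains to arrange the other 8 letters (VVWVBVWV).
Those 8 letters have V appearing 5 times and W appearing twice, giving (8)!/(5!·2!) = 168.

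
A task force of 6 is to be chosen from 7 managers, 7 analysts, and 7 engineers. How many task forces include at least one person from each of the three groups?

Unrestricted: C(21,6) = 54264 ways to pick any 6 of the 21.
Subtract selections that omit an entire group: no managers → C(14,6) = 3003; no analysts → C(14,6) = 3003; no engineers → C(14,6) = 3003.
Add back selections omitting two groups (i.e. drawn from a single group): C(7,6) + C(7,6) + C(7,6) = 21.
By inclusion–exclusion: 54264 − 9009 + 21 = 45276.

45276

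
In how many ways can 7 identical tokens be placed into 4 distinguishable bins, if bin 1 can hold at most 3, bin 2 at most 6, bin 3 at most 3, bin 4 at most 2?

46

Without the upper bounds there are C(10,3) = 120 ways to split 7 among 4 bins.
Subtract solutions that violate a single cap (substitute x_i' = x_i − (cap_i+1)): x_1 ≥ 4 gives C(6,3) = 20; x_2 ≥ 7 gives C(3,3) = 1; x_3 ≥ 4 gives C(6,3) = 20; x_4 ≥ 3 gives C(7,3) = 35. Together 76.
Add back pairs where two caps are both exceeded: 0 + 0 + 1 + 0 + 0 + 1 = 2.
By inclusion–exclusion the count is 120 − 76 + 2 = 46.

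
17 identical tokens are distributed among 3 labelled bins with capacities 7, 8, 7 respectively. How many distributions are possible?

21

By stars and bars, unrestricted non-negative solutions to x_1+…+x_3 = 17 number C(17+2,2) = 171.
Subtract solutions that violate a single cap (substitute x_i' = x_i − (cap_i+1)): x_1 ≥ 8 gives C(11,2) = 55; x_2 ≥ 9 gives C(10,2) = 45; x_3 ≥ 8 gives C(11,2) = 55. Together 155.
Add back pairs where two caps are both exceeded: 1 + 3 + 1 = 5.
By inclusion–exclusion the count is 171 − 155 + 5 = 21.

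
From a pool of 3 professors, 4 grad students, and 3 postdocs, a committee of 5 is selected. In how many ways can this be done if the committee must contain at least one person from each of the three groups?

Total 5-person selections from all 10: C(10,5) = 252.
Subtract selections that omit an entire group: no professors → C(7,5) = 21; no grad students → C(6,5) = 6; no postdocs → C(7,5) = 21.
Add back selections omitting two groups (i.e. drawn from a single group): C(3,5) + C(4,5) + C(3,5) = 0.
By inclusion–exclusion: 252 − 48 + 0 = 204.

204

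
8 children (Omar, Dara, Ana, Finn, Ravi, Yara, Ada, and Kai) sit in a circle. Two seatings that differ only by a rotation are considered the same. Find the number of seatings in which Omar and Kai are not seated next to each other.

All circular seatings of 8 people number (7)! = 5040.
Those with Omar next to Kai: fuse the pair into one unit and seat 7 units around a circle — 2·(6)! = 1440.
Subtracting, 5040 − 1440 = 3600.

3600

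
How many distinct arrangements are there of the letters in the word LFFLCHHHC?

7560

Letter multiplicities in LFFLCHHHC: C×2, F×2, H×3, L×2.
Dividing 9! = 362880 by 3!·2!·2!·2! = 48 for the repeated letters gives 7560.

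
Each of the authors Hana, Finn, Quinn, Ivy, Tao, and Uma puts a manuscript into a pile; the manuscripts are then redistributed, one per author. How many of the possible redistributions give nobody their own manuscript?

265

This is the derangement count D_6: permutations of 6 items with no fixed point.
By inclusion–exclusion this is Σ_{j=0}^{6} (−1)^j C(6,j)·(6−j)!.
Computing: 720 − 720 + 360 − 120 + 30 − 6 + 1 = 265.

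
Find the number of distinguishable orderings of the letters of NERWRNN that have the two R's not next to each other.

300

Total arrangements of NERWRNN: 7!/(3!·2!) = 420.
Arrangements with the R's together: treat RR as one letter, giving (6)!/(3!) = 120.
Hence 420 − 120 = 300.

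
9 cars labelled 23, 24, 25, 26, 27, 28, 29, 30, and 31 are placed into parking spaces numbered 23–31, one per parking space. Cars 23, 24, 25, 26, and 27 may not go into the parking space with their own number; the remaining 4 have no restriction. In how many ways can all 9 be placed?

Let Aᵢ (for 23 ≤ i ≤ 27) be the placements that put car i in its forbidden parking space. Any j of these fix j positions, leaving (9−j)! ways to fill the rest, and there are C(5,j) ways to pick which j.
By inclusion–exclusion, the number of valid placements is Σ_{j=0}^{5} (−1)^j C(5,j)·(9−j)!.
Computing: 362880 − 201600 + 50400 − 7200 + 600 − 24 = 205056.

205056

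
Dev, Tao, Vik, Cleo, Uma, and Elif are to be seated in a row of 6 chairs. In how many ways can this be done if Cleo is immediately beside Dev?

Glue Cleo and Dev into one block (2 internal orders), leaving 5 units to arrange in a row.
That gives 2 × 5! = 2 × 120 = 240.

240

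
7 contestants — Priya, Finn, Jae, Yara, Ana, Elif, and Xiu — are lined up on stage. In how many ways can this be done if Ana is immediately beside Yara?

Place the 5 others and the Ana-Yara pair as 6 objects in a line; the pair has 2 internal arrangements.
That gives 2 × 6! = 2 × 720 = 1440.

1440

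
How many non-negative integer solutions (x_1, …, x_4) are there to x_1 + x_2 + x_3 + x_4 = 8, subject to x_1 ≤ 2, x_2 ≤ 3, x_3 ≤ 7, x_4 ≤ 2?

35

Ignoring the caps, the number of non-negative solutions to x_1+…+x_4 = 8 is C(11,3) = 165.
Subtract solutions that violate a single cap (substitute x_i' = x_i − (cap_i+1)): x_1 ≥ 3 gives C(8,3) = 56; x_2 ≥ 4 gives C(7,3) = 35; x_3 ≥ 8 gives C(3,3) = 1; x_4 ≥ 3 gives C(8,3) = 56. Together 148.
Add back pairs where two caps are both exceeded: 4 + 0 + 10 + 0 + 4 + 0 = 18.
By inclusion–exclusion the count is 165 − 148 + 18 = 35.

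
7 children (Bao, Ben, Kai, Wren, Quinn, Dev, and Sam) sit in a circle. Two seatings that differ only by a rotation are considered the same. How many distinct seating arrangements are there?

720

Fix one person's seat to break rotational symmetry; the remaining 6 people can be arranged in (6)! = 720 ways.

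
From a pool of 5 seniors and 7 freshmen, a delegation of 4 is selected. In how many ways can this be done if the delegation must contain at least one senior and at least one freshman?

With no constraint there are C(12,4) = 495 possible selections.
Subtract selections that omit an entire group: no seniors → C(7,4) = 35; no freshmen → C(5,4) = 5.
Both groups omitted at once is impossible, so 495 − 40 = 455.

455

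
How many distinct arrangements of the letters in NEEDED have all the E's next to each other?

12

Treat the 3 copies of E as a single block. The multiset to arrange is then {EEE, D, D, N}, 4 items in all.
That gives (4)!/(2!) = 12 arrangements.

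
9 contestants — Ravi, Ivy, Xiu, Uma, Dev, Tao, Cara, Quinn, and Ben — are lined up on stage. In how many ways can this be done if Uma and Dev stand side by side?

80640

Treat {Uma, Dev} as a single unit. There are 8 units to order, and the pair itself can be ordered 2 ways.
That gives 2 × 8! = 2 × 40320 = 80640.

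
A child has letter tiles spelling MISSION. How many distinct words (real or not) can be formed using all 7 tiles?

MISSION has 7 letters with I appearing twice and S appearing twice.
Dividing 7! = 5040 by 2!·2! = 4 for the repeated letters gives 1260.

1260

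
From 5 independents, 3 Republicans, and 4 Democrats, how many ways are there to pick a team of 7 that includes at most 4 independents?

Split by how many independents are chosen (0 through 4).
Sum: C(5,0)·C(7,7) + C(5,1)·C(7,6) + C(5,2)·C(7,5) + C(5,3)·C(7,4) + C(5,4)·C(7,3) = 1 + 35 + 210 + 350 + 175 = 771.

771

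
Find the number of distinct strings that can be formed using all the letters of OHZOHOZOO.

756

Letter multiplicities in OHZOHOZOO: H×2, O×5, Z×2.
So there are 9! / (5!·2!·2!) = 756 distinguishable arrangements.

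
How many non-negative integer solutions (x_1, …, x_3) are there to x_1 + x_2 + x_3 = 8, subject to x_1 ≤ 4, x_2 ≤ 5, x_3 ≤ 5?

Ignoring the caps, the number of non-negative solutions to x_1+…+x_3 = 8 is C(10,2) = 45.
Subtract solutions that violate a single cap (substitute x_i' = x_i − (cap_i+1)): x_1 ≥ 5 gives C(5,2) = 10; x_2 ≥ 6 gives C(4,2) = 6; x_3 ≥ 6 gives C(4,2) = 6. Together 22.
No two caps can be exceeded simultaneously, so the pair terms are all 0.
By inclusion–exclusion the count is 45 − 22 + 0 = 23.

23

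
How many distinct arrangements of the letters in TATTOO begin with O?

Fix O in the first position and arrange the remaining 5 letters.
Those 5 letters have T appearing 3 times, giving (5)!/(3!) = 20.

20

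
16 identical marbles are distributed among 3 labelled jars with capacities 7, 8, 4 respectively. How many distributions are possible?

10

Ignoring the caps, the number of non-negative solutions to x_1+…+x_3 = 16 is C(18,2) = 153.
Subtract solutions that violate a single cap (substitute x_i' = x_i − (cap_i+1)): x_1 ≥ 8 gives C(10,2) = 45; x_2 ≥ 9 gives C(9,2) = 36; x_3 ≥ 5 gives C(13,2) = 78. Together 159.
Add back pairs where two caps are both exceeded: 0 + 10 + 6 = 16.
By inclusion–exclusion the count is 153 − 159 + 16 = 10.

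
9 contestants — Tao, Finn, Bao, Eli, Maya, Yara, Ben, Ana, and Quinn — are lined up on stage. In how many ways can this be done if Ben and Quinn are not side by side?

Of the 9! = 362880 arrangements, those with Ben and Quinn adjacent number 2 × 8! = 80640 (treat the pair as a block with 2 internal orders).
So 362880 − 80640 = 282240 arrangements keep them apart.

282240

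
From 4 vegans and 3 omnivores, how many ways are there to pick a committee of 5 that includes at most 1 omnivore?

Split by how many omnivores are chosen (0 through 1).
Sum: C(3,0)·C(4,5) + C(3,1)·C(4,4) = 0 + 3 = 3.

3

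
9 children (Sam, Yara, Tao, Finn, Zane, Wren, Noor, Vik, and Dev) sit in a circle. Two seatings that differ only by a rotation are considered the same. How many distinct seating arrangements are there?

Seat Sam anywhere (absorbing the rotational symmetry), then permute the other 8: (8)! = 40320.

40320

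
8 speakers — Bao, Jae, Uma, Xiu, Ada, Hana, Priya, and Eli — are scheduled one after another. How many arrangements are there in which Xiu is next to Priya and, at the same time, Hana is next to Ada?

2880

Treat {Xiu,Priya} as one block (2 orders) and {Hana,Ada} as another (2 orders).
That leaves 6 units to arrange: 2 × 2 × 6! = 4 × 720 = 2880.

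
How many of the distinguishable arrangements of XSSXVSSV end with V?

105

Fix V in the last position and arrange the remaining 7 letters.
Those 7 letters have S appearing 4 times and X appearing twice, giving (7)!/(4!·2!) = 105.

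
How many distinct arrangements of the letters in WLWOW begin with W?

Fix W in the first position and arrange the remaining 4 letters.
Those 4 letters have W appearing twice, giving (4)!/(2!) = 12.

12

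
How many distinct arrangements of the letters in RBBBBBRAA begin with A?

168

With the first slot taken by A, it remains to arrange the other 8 letters (RBBBBBRA).
Those 8 letters have B appearing 5 times and R appearing twice, giving (8)!/(5!·2!) = 168.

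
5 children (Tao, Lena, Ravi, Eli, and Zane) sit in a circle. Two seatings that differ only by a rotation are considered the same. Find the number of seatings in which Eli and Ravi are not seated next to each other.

12

Without the restriction there are (4)! = 24 seatings.
Those with Eli next to Ravi: fuse the pair into one unit and seat 4 units around a circle — 2·(3)! = 12.
Subtracting, 24 − 12 = 12.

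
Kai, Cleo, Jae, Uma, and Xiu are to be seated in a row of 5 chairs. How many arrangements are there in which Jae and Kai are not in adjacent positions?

There are 5! = 120 arrangements in all. If Jae and Kai are adjacent, merging them into one block gives 2·(4)! = 48 arrangements.
Complementary counting: 120 − 48 = 72.

72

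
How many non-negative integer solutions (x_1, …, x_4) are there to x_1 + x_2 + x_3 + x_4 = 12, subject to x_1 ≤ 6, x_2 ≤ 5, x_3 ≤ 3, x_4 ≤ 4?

Ignoring the caps, the number of non-negative solutions to x_1+…+x_4 = 12 is C(15,3) = 455.
Subtract solutions that violate a single cap (substitute x_i' = x_i − (cap_i+1)): x_1 ≥ 7 gives C(8,3) = 56; x_2 ≥ 6 gives C(9,3) = 84; x_3 ≥ 4 gives C(11,3) = 165; x_4 ≥ 5 gives C(10,3) = 120. Together 425.
Add back pairs where two caps are both exceeded: 0 + 4 + 1 + 10 + 4 + 20 = 39.
By inclusion–exclusion the count is 455 − 425 + 39 = 69.

69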